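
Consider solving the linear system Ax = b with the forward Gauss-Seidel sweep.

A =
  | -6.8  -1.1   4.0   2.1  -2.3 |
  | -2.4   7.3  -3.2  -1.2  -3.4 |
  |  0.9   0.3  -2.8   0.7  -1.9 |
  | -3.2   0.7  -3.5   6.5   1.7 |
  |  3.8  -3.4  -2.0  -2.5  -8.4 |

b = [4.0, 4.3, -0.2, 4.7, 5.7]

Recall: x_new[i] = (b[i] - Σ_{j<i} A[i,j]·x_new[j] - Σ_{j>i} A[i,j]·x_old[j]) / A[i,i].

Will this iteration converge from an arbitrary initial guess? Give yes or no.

yes

Write A = D+L+U with D = diag(-6.8, 7.3, -2.8, 6.5, -8.4).
Gauss-Seidel: T = -(D+L)⁻¹U, row 0 first, T[0,4] = -(-2.3)/(-6.8) = -0.3382; later rows by forward substitution.
  T[0,:] = [+0.0000, -0.1618, +0.5882, +0.3088, -0.3382]
  T[1,:] = [+0.0000, -0.0532, +0.6317, +0.2659, +0.3546]
  T[2,:] = [+0.0000, -0.0577, +0.2568, +0.3778, -0.7493]
  T[3,:] = [+0.0000, -0.1050, +0.3598, +0.3268, -0.8697]
  T[4,:] = [+0.0000, -0.0067, -0.1578, -0.1551, +0.1407]
eigenvalue magnitudes: 0.9275, 0.1705, 0.1705, 0.0778, 0.0000.
ρ(T) = max|λ| = 0.9275; 0.9275 < 1 ⇒ converges.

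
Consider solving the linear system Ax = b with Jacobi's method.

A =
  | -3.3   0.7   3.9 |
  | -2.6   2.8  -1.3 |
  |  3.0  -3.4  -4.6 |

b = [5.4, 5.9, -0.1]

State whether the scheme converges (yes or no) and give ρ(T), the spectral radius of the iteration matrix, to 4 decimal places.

Diagonal D = diag(-3.3, 2.8, -4.6); L, U strict lower/upper.
Jacobi: T = -D⁻¹(L+U), T[0,1] = -(0.7)/(-3.3) = +0.2121; T[0,0] = 0.
  T[0,:] = [+0.0000 +0.2121 +1.1818]
  T[1,:] = [+0.9286 +0.0000 +0.4643]
  T[2,:] = [+0.6522 -0.7391 +0.0000]
eigenvalue magnitudes: 1.1330, 0.8119, 0.8119.
ρ(T) = max|λ| = 1.1330; 1.1330 > 1: divergent.

no, ρ = 1.1330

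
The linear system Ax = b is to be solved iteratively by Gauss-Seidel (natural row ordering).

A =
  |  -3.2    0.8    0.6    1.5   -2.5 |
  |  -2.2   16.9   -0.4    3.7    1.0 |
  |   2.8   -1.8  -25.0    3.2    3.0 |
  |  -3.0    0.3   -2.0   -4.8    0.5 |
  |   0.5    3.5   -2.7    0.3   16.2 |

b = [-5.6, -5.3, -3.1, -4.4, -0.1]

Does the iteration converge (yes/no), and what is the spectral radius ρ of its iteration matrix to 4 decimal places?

Split A = D + L + U, D = diag(-3.2, 16.9, -25, -4.8, 16.2).
GS T = -(D+L)⁻¹U: row 0 first, T[0,4] = -(-2.5)/(-3.2) = -0.7812; later rows by forward substitution.
  T[0,:] = [+0.0000  +0.2500  +0.1875  +0.4688  -0.7812]
  T[1,:] = [+0.0000  +0.0325  +0.0481  -0.1579  -0.1609]
  T[2,:] = [+0.0000  +0.0257  +0.0175  +0.1919  +0.0441]
  T[3,:] = [+0.0000  -0.1649  -0.1215  -0.3828  +0.5640]
  T[4,:] = [+0.0000  -0.0074  -0.0110  +0.0587  +0.0558]
|λ(T)| sorted: 0.4537, 0.1387, 0.0390, 0.0010, 0.0000.
spectral radius ρ = 0.4537; 0.4537 < 1, so it converges for any x₀.

yes, ρ = 0.4537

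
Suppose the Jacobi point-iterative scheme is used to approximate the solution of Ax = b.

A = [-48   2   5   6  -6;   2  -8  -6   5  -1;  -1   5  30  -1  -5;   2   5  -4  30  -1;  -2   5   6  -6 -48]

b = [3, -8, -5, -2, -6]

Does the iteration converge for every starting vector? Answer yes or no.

yes

Write A = D+L+U with D = diag(-48, -8, 30, 30, -48).
Jacobi: T = -D⁻¹(L+U), T[1,3] = -(5)/(-8) = +0.6250; T[1,1] = 0.
  T[0,:] = [+0.0000  +0.0417  +0.1042  +0.1250  -0.1250]
  T[1,:] = [+0.2500  +0.0000  -0.7500  +0.6250  -0.1250]
  T[2,:] = [+0.0333  -0.1667  +0.0000  +0.0333  +0.1667]
  T[3,:] = [-0.0667  -0.1667  +0.1333  +0.0000  +0.0333]
  T[4,:] = [-0.0417  +0.1042  +0.1250  -0.1250  +0.0000]
|λ(T)| sorted: 0.4070, 0.3021, 0.3021, 0.0729, 0.0345.
spectral radius ρ = 0.4070; 0.4070 < 1: convergent.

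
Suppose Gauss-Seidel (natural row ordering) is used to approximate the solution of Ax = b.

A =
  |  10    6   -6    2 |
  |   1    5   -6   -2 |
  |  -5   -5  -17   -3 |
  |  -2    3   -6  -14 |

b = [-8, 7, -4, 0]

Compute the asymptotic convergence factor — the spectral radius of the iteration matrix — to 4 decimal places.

Diagonal D = diag(10, 5, -17, -14); L, U strict lower/upper.
Gauss-Seidel: T = -(D+L)⁻¹U, row 0 first, T[0,2] = -(-6)/(10) = +0.6000; later rows by forward substitution.
  T[0,:] = [+0.0000  -0.6000  +0.6000  -0.2000]
  T[1,:] = [+0.0000  +0.1200  +1.0800  +0.4400]
  T[2,:] = [+0.0000  +0.1412  -0.4941  -0.2471]
  T[3,:] = [+0.0000  +0.0509  +0.3575  +0.2287]
|eigenvalues of T|: 0.5899, 0.3587, 0.0858, 0.0000.
ρ = 0.5899; 0.5899 < 1 ⇒ converges.

0.5899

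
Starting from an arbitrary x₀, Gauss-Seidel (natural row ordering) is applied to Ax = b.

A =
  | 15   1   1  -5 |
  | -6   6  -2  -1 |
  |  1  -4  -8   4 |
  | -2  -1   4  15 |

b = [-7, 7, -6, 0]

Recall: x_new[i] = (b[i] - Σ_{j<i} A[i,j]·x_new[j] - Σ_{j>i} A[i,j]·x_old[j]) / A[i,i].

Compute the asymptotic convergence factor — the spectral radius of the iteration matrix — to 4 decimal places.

Let D = diag(15, 6, -8, 15); L, U the strict triangles.
T_GS = -(D+L)⁻¹U: row 0 first, T[0,2] = -(1)/(15) = -0.0667; later rows by forward substitution.
  T[0,:] = [+0.0000  -0.0667  -0.0667  +0.3333]
  T[1,:] = [+0.0000  -0.0667  +0.2667  +0.5000]
  T[2,:] = [+0.0000  +0.0250  -0.1417  +0.2917]
  T[3,:] = [+0.0000  -0.0200  +0.0467  +0.0000]
eigenvalue magnitudes: 0.2380, 0.0789, 0.0789, 0.0000.
ρ(T) = max|λ| = 0.2380; 0.2380 < 1 ⇒ converges.

0.2380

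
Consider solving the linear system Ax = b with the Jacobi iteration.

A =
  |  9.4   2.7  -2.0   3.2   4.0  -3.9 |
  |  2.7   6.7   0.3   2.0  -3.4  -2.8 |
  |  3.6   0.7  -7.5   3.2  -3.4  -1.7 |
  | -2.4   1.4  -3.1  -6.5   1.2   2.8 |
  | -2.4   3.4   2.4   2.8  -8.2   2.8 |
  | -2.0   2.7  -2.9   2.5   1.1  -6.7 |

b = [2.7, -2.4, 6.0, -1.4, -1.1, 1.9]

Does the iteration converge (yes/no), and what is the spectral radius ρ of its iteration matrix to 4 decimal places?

A = D + L + U where D = diag(9.4, 6.7, -7.5, -6.5, -8.2, -6.7).
Jacobi T = -D⁻¹(L+U): T[0,4] = -(4)/(9.4) = -0.4255; T[0,0] = 0.
  T[0,:] = [+0.0000  -0.2872  +0.2128  -0.3404  -0.4255  +0.4149]
  T[1,:] = [-0.4030  +0.0000  -0.0448  -0.2985  +0.5075  +0.4179]
  T[2,:] = [+0.4800  +0.0933  +0.0000  +0.4267  -0.4533  -0.2267]
  T[3,:] = [-0.3692  +0.2154  -0.4769  +0.0000  +0.1846  +0.4308]
  T[4,:] = [-0.2927  +0.4146  +0.2927  +0.3415  +0.0000  +0.3415]
  T[5,:] = [-0.2985  +0.4030  -0.4328  +0.3731  +0.1642  +0.0000]
|λ(T)| sorted: 1.1269, 0.6586, 0.4803, 0.4803, 0.3827, 0.0292.
spectral radius ρ = 1.1269; 1.1269 > 1 ⇒ diverges.

no, ρ = 1.1269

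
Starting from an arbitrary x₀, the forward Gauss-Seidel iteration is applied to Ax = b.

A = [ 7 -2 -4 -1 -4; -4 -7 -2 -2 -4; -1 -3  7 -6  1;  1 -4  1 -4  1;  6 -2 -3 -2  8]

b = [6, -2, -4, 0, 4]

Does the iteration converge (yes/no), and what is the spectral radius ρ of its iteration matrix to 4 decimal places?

Let D = diag(7, -7, 7, -4, 8); L, U the strict triangles.
Gauss-Seidel: T = -(D+L)⁻¹U, row 0 first, T[0,4] = -(-4)/(7) = +0.5714; later rows by forward substitution.
  T[0,:] = [+0.0000  +0.2857  +0.5714  +0.1429  +0.5714]
  T[1,:] = [+0.0000  -0.1633  -0.6122  -0.3673  -0.8980]
  T[2,:] = [+0.0000  -0.0292  -0.1808  +0.7201  -0.4461]
  T[3,:] = [+0.0000  +0.2274  +0.7099  +0.5831  +1.1793]
  T[4,:] = [+0.0000  -0.2092  -0.4719  +0.2168  -0.5255]
moduli |λ_i(T)| = 1.4117, 0.9292, 0.1000, 0.1000, 0.0000.
ρ = 1.4117; 1.4117 > 1 ⇒ diverges.

no, ρ = 1.4117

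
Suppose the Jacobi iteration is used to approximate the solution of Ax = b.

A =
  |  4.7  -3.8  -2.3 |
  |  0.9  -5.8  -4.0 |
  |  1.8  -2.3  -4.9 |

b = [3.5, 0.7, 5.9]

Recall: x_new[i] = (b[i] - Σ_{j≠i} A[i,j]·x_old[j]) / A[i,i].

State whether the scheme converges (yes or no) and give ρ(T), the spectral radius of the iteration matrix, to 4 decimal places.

yes, ρ = 0.9405

Diagonal D = diag(4.7, -5.8, -4.9); L, U strict lower/upper.
Jacobi: T = -D⁻¹(L+U), T[2,1] = -(-2.3)/(-4.9) = -0.4694; T[2,2] = 0.
  T[0,:] = [+0.0000 +0.8085 +0.4894]
  T[1,:] = [+0.1552 +0.0000 -0.6897]
  T[2,:] = [+0.3673 -0.4694 +0.0000]
eigenvalue magnitudes: 0.9405, 0.5056, 0.5056.
ρ(T) = max|λ| = 0.9405; 0.9405 < 1, so it converges for any x₀.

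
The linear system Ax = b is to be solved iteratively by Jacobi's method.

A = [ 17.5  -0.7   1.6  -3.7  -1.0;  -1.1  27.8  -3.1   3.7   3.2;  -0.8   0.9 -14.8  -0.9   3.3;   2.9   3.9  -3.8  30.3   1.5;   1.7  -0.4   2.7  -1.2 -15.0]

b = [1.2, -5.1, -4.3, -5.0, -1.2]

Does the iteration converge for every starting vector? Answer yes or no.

yes

A = D + L + U where D = diag(17.5, 27.8, -14.8, 30.3, -15).
T_J = -D⁻¹(L+U): T[4,2] = -(2.7)/(-15) = +0.1800; T[4,4] = 0.
  T[0,:] = [+0.0000, +0.0400, -0.0914, +0.2114, +0.0571]
  T[1,:] = [+0.0396, +0.0000, +0.1115, -0.1331, -0.1151]
  T[2,:] = [-0.0541, +0.0608, +0.0000, -0.0608, +0.2230]
  T[3,:] = [-0.0957, -0.1287, +0.1254, +0.0000, -0.0495]
  T[4,:] = [+0.1133, -0.0267, +0.1800, -0.0800, +0.0000]
|eigenvalues of T|: 0.3350, 0.1726, 0.1463, 0.1463, 0.0756.
spectral radius ρ = 0.3350; 0.3350 < 1, so it converges for any x₀.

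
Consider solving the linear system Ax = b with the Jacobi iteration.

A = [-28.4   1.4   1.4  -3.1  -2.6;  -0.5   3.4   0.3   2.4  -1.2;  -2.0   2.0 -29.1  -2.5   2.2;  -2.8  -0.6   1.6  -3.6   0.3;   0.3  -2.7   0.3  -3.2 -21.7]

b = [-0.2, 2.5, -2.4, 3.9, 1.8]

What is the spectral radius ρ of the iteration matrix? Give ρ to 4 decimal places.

0.4640

Diagonal D = diag(-28.4, 3.4, -29.1, -3.6, -21.7); L, U strict lower/upper.
Jacobi T = -D⁻¹(L+U): T[0,1] = -(1.4)/(-28.4) = +0.0493; T[0,0] = 0.
  T[0,:] = [+0.0000, +0.0493, +0.0493, -0.1092, -0.0915]
  T[1,:] = [+0.1471, +0.0000, -0.0882, -0.7059, +0.3529]
  T[2,:] = [-0.0687, +0.0687, +0.0000, -0.0859, +0.0756]
  T[3,:] = [-0.7778, -0.1667, +0.4444, +0.0000, +0.0833]
  T[4,:] = [+0.0138, -0.1244, +0.0138, -0.1475, +0.0000]
|roots of det(T-λI)|: 0.4640, 0.3864, 0.2795, 0.2795, 0.0283.
spectral radius ρ = 0.4640; 0.4640 < 1 ⇒ converges.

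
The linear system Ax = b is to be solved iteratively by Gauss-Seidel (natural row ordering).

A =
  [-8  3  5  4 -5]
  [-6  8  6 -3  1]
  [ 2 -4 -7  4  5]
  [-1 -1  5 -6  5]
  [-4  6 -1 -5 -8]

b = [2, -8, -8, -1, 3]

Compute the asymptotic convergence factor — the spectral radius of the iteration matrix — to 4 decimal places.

1.3241

Write A = D+L+U with D = diag(-8, 8, -7, -6, -8).
T_GS = -(D+L)⁻¹U: row 0 first, T[0,1] = -(3)/(-8) = +0.3750; later rows by forward substitution.
  T[0,:] = [+0.0000  +0.3750  +0.6250  +0.5000  -0.6250]
  T[1,:] = [+0.0000  +0.2812  -0.2812  +0.7500  -0.5938]
  T[2,:] = [+0.0000  -0.0536  +0.3393  +0.2857  +0.8750]
  T[3,:] = [+0.0000  -0.1540  +0.2254  +0.0298  +1.7656]
  T[4,:] = [+0.0000  +0.1264  -0.7068  +0.2582  -1.3457]
eigenvalue magnitudes: 1.3241, 0.5104, 0.5104, 0.1942, 0.0000.
ρ(T) = max|λ| = 1.3241; 1.3241 > 1 ⇒ diverges.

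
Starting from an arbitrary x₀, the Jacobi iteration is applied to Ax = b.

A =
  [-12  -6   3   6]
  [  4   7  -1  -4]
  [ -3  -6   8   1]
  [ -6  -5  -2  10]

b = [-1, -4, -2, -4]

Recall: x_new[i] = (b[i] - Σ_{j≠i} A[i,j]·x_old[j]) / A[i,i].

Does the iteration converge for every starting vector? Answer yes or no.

Diagonal D = diag(-12, 7, 8, 10); L, U strict lower/upper.
T_J = -D⁻¹(L+U): T[3,0] = -(-6)/(10) = +0.6000; T[3,3] = 0.
  T[0,:] = [+0.0000, -0.5000, +0.2500, +0.5000]
  T[1,:] = [-0.5714, +0.0000, +0.1429, +0.5714]
  T[2,:] = [+0.3750, +0.7500, +0.0000, -0.1250]
  T[3,:] = [+0.6000, +0.5000, +0.2000, +0.0000]
|eigenvalues of T|: 1.1552, 0.7077, 0.5058, 0.0583.
ρ = 1.1552; 1.1552 > 1 ⇒ diverges.

no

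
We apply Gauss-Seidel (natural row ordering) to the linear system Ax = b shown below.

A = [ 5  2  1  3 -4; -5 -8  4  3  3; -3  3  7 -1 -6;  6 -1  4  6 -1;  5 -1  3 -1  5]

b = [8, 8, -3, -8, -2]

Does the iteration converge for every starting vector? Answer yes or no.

no

Diagonal D = diag(5, -8, 7, 6, 5); L, U strict lower/upper.
Gauss-Seidel: T = -(D+L)⁻¹U, row 0 first, T[0,2] = -(1)/(5) = -0.2000; later rows by forward substitution.
  T[0,:] = [+0.0000 -0.4000 -0.2000 -0.6000 +0.8000]
  T[1,:] = [+0.0000 +0.2500 +0.6250 +0.7500 -0.1250]
  T[2,:] = [+0.0000 -0.2786 -0.3536 -0.4357 +1.2536]
  T[3,:] = [+0.0000 +0.6274 +0.5399 +1.0155 -1.4899]
  T[4,:] = [+0.0000 +0.7426 +0.6451 +1.2145 -1.8751]
|λ(T)| sorted: 1.4369, 0.7378, 0.2459, 0.0183, 0.0000.
spectral radius ρ = 1.4369; 1.4369 > 1, so it fails to converge.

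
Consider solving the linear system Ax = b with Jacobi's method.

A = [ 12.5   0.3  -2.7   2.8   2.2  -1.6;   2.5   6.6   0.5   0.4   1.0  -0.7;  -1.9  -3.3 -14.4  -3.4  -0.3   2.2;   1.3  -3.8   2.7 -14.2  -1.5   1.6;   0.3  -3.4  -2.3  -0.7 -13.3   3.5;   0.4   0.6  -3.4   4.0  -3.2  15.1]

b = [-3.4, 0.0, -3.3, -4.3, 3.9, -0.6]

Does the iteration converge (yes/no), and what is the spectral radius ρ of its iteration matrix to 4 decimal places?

Split A = D + L + U, D = diag(12.5, 6.6, -14.4, -14.2, -13.3, 15.1).
Jacobi: T = -D⁻¹(L+U), T[5,1] = -(0.6)/(15.1) = -0.0397; T[5,5] = 0.
  T[0,:] = [+0.0000, -0.0240, +0.2160, -0.2240, -0.1760, +0.1280]
  T[1,:] = [-0.3788, +0.0000, -0.0758, -0.0606, -0.1515, +0.1061]
  T[2,:] = [-0.1319, -0.2292, +0.0000, -0.2361, -0.0208, +0.1528]
  T[3,:] = [+0.0915, -0.2676, +0.1901, +0.0000, -0.1056, +0.1127]
  T[4,:] = [+0.0226, -0.2556, -0.1729, -0.0526, +0.0000, +0.2632]
  T[5,:] = [-0.0265, -0.0397, +0.2252, -0.2649, +0.2119, +0.0000]
|λ(T)| sorted: 0.5041, 0.2917, 0.2917, 0.2402, 0.2402, 0.1877.
ρ(T) = max|λ| = 0.5041; 0.5041 < 1: convergent.

yes, ρ = 0.5041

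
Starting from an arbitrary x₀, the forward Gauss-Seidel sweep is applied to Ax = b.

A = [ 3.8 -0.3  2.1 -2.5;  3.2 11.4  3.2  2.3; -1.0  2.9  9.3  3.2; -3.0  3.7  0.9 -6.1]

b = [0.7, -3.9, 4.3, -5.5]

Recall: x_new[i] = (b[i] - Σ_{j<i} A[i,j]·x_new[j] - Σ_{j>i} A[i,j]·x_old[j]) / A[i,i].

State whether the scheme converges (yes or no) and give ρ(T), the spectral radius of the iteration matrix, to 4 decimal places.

yes, ρ = 0.5693

Split A = D + L + U, D = diag(3.8, 11.4, 9.3, -6.1).
T_GS = -(D+L)⁻¹U: row 0 first, T[0,1] = -(-0.3)/(3.8) = +0.0789; later rows by forward substitution.
  T[0,:] = [+0.0000 +0.0789 -0.5526 +0.6579]
  T[1,:] = [+0.0000 -0.0222 -0.1256 -0.3864]
  T[2,:] = [+0.0000 +0.0154 -0.0203 -0.1528]
  T[3,:] = [+0.0000 -0.0500 +0.1926 -0.5805]
|eigenvalues of T|: 0.5693, 0.0812, 0.0812, 0.0000.
ρ(T) = max|λ| = 0.5693; 0.5693 < 1, so it converges for any x₀.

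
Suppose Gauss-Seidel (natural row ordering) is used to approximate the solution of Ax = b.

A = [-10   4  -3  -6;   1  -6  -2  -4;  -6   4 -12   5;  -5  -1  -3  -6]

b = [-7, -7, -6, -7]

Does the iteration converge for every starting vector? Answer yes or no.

Write A = D+L+U with D = diag(-10, -6, -12, -6).
GS T = -(D+L)⁻¹U: row 0 first, T[0,1] = -(4)/(-10) = +0.4000; later rows by forward substitution.
  T[0,:] = [+0.0000 +0.4000 -0.3000 -0.6000]
  T[1,:] = [+0.0000 +0.0667 -0.3833 -0.7667]
  T[2,:] = [+0.0000 -0.1778 +0.0222 +0.4611]
  T[3,:] = [+0.0000 -0.2556 +0.3028 +0.3972]
|roots of det(T-λI)|: 0.9327, 0.2383, 0.2083, 0.0000.
spectral radius ρ = 0.9327; 0.9327 < 1: convergent.

yes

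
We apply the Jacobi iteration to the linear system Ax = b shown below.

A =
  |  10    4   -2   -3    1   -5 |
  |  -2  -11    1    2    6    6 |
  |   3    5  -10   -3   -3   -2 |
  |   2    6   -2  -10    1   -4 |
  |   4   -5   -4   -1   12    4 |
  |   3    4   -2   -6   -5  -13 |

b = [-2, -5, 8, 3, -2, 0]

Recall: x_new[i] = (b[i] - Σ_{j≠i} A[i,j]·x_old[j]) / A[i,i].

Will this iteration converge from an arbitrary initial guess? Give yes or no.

A = D + L + U where D = diag(10, -11, -10, -10, 12, -13).
T_J = -D⁻¹(L+U): T[2,3] = -(-3)/(-10) = -0.3000; T[2,2] = 0.
  T[0,:] = [+0.0000, -0.4000, +0.2000, +0.3000, -0.1000, +0.5000]
  T[1,:] = [-0.1818, +0.0000, +0.0909, +0.1818, +0.5455, +0.5455]
  T[2,:] = [+0.3000, +0.5000, +0.0000, -0.3000, -0.3000, -0.2000]
  T[3,:] = [+0.2000, +0.6000, -0.2000, +0.0000, +0.1000, -0.4000]
  T[4,:] = [-0.3333, +0.4167, +0.3333, +0.0833, +0.0000, -0.3333]
  T[5,:] = [+0.2308, +0.3077, -0.1538, -0.4615, -0.3846, +0.0000]
|roots of det(T-λI)|: 1.1822, 0.6691, 0.5209, 0.4479, 0.2289, 0.2289.
ρ(T) = max|λ| = 1.1822; 1.1822 > 1: divergent.

no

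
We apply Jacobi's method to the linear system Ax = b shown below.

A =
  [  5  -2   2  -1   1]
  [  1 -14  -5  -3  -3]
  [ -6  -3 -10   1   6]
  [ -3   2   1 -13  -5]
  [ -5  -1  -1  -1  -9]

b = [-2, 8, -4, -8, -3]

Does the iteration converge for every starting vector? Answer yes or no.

Write A = D+L+U with D = diag(5, -14, -10, -13, -9).
Jacobi: T = -D⁻¹(L+U), T[4,2] = -(-1)/(-9) = -0.1111; T[4,4] = 0.
  T[0,:] = [+0.0000  +0.4000  -0.4000  +0.2000  -0.2000]
  T[1,:] = [+0.0714  +0.0000  -0.3571  -0.2143  -0.2143]
  T[2,:] = [-0.6000  -0.3000  +0.0000  +0.1000  +0.6000]
  T[3,:] = [-0.2308  +0.1538  +0.0769  +0.0000  -0.3846]
  T[4,:] = [-0.5556  -0.1111  -0.1111  -0.1111  +0.0000]
moduli |λ_i(T)| = 0.9011, 0.5723, 0.5723, 0.1562, 0.0588.
ρ(T) = max|λ| = 0.9011; 0.9011 < 1, so it converges for any x₀.

yes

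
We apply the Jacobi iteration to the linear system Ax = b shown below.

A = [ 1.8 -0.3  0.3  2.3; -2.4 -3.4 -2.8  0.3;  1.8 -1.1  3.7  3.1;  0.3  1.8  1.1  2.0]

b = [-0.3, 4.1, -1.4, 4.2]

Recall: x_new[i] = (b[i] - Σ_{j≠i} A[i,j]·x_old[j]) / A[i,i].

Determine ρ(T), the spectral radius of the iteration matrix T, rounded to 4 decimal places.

1.3522

Let D = diag(1.8, -3.4, 3.7, 2); L, U the strict triangles.
Jacobi T = -D⁻¹(L+U): T[3,2] = -(1.1)/(2) = -0.5500; T[3,3] = 0.
  T[0,:] = [+0.0000 +0.1667 -0.1667 -1.2778]
  T[1,:] = [-0.7059 +0.0000 -0.8235 +0.0882]
  T[2,:] = [-0.4865 +0.2973 +0.0000 -0.8378]
  T[3,:] = [-0.1500 -0.9000 -0.5500 +0.0000]
|λ(T)| sorted: 1.3522, 1.1046, 1.1046, 0.3011.
spectral radius ρ = 1.3522; 1.3522 > 1: divergent.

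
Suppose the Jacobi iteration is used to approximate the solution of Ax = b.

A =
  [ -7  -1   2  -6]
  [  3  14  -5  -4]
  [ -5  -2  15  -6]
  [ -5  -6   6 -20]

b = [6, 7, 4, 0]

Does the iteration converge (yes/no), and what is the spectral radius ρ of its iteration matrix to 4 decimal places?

Let D = diag(-7, 14, 15, -20); L, U the strict triangles.
Jacobi: T = -D⁻¹(L+U), T[0,3] = -(-6)/(-7) = -0.8571; T[0,0] = 0.
  T[0,:] = [+0.0000  -0.1429  +0.2857  -0.8571]
  T[1,:] = [-0.2143  +0.0000  +0.3571  +0.2857]
  T[2,:] = [+0.3333  +0.1333  +0.0000  +0.4000]
  T[3,:] = [-0.2500  -0.3000  +0.3000  +0.0000]
eigenvalue magnitudes: 0.8528, 0.3618, 0.3618, 0.3394.
ρ(T) = max|λ| = 0.8528; 0.8528 < 1, so it converges for any x₀.

yes, ρ = 0.8528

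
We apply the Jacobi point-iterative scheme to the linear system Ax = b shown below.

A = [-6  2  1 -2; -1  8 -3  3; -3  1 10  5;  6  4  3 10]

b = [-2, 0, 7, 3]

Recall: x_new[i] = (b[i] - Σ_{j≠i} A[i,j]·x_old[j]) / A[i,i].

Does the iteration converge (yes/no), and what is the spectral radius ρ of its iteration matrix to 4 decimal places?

Split A = D + L + U, D = diag(-6, 8, 10, 10).
Jacobi: T = -D⁻¹(L+U), T[2,0] = -(-3)/(10) = +0.3000; T[2,2] = 0.
  T[0,:] = [+0.0000, +0.3333, +0.1667, -0.3333]
  T[1,:] = [+0.1250, +0.0000, +0.3750, -0.3750]
  T[2,:] = [+0.3000, -0.1000, +0.0000, -0.5000]
  T[3,:] = [-0.6000, -0.4000, -0.3000, +0.0000]
|λ(T)| sorted: 0.9498, 0.4868, 0.3501, 0.3501.
ρ = 0.9498; 0.9498 < 1 ⇒ converges.

yes, ρ = 0.9498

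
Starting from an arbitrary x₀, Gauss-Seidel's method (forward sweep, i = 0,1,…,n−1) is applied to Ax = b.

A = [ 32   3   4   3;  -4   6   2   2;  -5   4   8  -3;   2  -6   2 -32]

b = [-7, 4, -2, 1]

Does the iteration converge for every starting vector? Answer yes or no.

yes

A = D + L + U where D = diag(32, 6, 8, -32).
T_GS = -(D+L)⁻¹U: row 0 first, T[0,1] = -(3)/(32) = -0.0938; later rows by forward substitution.
  T[0,:] = [+0.0000  -0.0938  -0.1250  -0.0938]
  T[1,:] = [+0.0000  -0.0625  -0.4167  -0.3958]
  T[2,:] = [+0.0000  -0.0273  +0.1302  +0.5143]
  T[3,:] = [+0.0000  +0.0042  +0.0785  +0.1005]
|eigenvalues of T|: 0.3305, 0.1473, 0.0150, 0.0000.
ρ(T) = max|λ| = 0.3305; 0.3305 < 1, so it converges for any x₀.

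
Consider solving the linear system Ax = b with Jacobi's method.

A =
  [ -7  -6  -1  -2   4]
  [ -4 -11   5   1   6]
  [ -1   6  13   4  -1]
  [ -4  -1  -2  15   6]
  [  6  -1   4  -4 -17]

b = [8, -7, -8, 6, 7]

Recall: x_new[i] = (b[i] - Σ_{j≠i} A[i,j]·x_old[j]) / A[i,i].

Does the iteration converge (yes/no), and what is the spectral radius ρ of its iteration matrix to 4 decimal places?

A = D + L + U where D = diag(-7, -11, 13, 15, -17).
Jacobi: T = -D⁻¹(L+U), T[3,2] = -(-2)/(15) = +0.1333; T[3,3] = 0.
  T[0,:] = [+0.0000, -0.8571, -0.1429, -0.2857, +0.5714]
  T[1,:] = [-0.3636, +0.0000, +0.4545, +0.0909, +0.5455]
  T[2,:] = [+0.0769, -0.4615, +0.0000, -0.3077, +0.0769]
  T[3,:] = [+0.2667, +0.0667, +0.1333, +0.0000, -0.4000]
  T[4,:] = [+0.3529, -0.0588, +0.2353, -0.2353, +0.0000]
|roots of det(T-λI)|: 0.8494, 0.4661, 0.4661, 0.2629, 0.2629.
spectral radius ρ = 0.8494; 0.8494 < 1, so it converges for any x₀.

yes, ρ = 0.8494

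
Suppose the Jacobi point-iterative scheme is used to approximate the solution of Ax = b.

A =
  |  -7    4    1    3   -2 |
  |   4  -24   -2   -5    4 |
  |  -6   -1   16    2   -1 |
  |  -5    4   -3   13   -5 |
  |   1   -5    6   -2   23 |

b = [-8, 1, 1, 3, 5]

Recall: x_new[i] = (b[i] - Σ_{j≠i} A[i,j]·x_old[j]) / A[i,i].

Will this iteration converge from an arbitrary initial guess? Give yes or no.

yes

A = D + L + U where D = diag(-7, -24, 16, 13, 23).
T_J = -D⁻¹(L+U): T[0,1] = -(4)/(-7) = +0.5714; T[0,0] = 0.
  T[0,:] = [+0.0000, +0.5714, +0.1429, +0.4286, -0.2857]
  T[1,:] = [+0.1667, +0.0000, -0.0833, -0.2083, +0.1667]
  T[2,:] = [+0.3750, +0.0625, +0.0000, -0.1250, +0.0625]
  T[3,:] = [+0.3846, -0.3077, +0.2308, +0.0000, +0.3846]
  T[4,:] = [-0.0435, +0.2174, -0.2609, +0.0870, +0.0000]
|λ(T)| sorted: 0.6845, 0.4240, 0.2518, 0.2359, 0.2272.
spectral radius ρ = 0.6845; 0.6845 < 1: convergent.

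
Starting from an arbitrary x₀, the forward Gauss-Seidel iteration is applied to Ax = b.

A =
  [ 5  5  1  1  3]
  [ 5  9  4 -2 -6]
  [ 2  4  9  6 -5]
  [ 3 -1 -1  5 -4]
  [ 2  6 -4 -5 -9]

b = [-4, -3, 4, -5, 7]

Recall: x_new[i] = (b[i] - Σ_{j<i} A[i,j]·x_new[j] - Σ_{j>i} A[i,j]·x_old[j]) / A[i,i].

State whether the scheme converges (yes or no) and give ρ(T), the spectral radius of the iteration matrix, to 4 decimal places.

Diagonal D = diag(5, 9, 9, 5, -9); L, U strict lower/upper.
T_GS = -(D+L)⁻¹U: row 0 first, T[0,1] = -(5)/(5) = -1.0000; later rows by forward substitution.
  T[0,:] = [+0.0000, -1.0000, -0.2000, -0.2000, -0.6000]
  T[1,:] = [+0.0000, +0.5556, -0.3333, +0.3333, +1.0000]
  T[2,:] = [+0.0000, -0.0247, +0.1926, -0.7704, +0.2444]
  T[3,:] = [+0.0000, +0.7062, +0.0919, +0.0326, +1.4089]
  T[4,:] = [+0.0000, -0.2332, -0.4033, +0.5021, -0.3580]
|eigenvalues of T|: 1.2612, 0.6692, 0.6692, 0.0933, 0.0000.
spectral radius ρ = 1.2612; 1.2612 > 1 ⇒ diverges.

no, ρ = 1.2612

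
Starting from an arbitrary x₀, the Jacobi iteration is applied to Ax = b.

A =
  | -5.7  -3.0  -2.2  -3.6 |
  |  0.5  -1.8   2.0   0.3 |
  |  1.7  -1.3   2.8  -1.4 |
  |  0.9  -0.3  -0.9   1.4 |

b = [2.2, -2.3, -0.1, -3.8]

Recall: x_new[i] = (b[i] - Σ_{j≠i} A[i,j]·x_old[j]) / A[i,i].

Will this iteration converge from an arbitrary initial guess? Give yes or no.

no

Diagonal D = diag(-5.7, -1.8, 2.8, 1.4); L, U strict lower/upper.
Jacobi T = -D⁻¹(L+U): T[0,1] = -(-3)/(-5.7) = -0.5263; T[0,0] = 0.
  T[0,:] = [+0.0000  -0.5263  -0.3860  -0.6316]
  T[1,:] = [+0.2778  +0.0000  +1.1111  +0.1667]
  T[2,:] = [-0.6071  +0.4643  +0.0000  +0.5000]
  T[3,:] = [-0.6429  +0.2143  +0.6429  +0.0000]
|λ(T)| sorted: 1.4222, 0.6839, 0.6839, 0.1474.
ρ = 1.4222; 1.4222 > 1 ⇒ diverges.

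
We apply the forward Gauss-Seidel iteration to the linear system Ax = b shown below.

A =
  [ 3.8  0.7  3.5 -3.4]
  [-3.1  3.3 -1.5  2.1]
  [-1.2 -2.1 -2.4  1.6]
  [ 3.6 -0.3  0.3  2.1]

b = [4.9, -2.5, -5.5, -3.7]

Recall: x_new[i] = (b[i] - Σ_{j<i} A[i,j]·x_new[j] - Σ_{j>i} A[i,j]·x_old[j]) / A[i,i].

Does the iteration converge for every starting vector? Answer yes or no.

Write A = D+L+U with D = diag(3.8, 3.3, -2.4, 2.1).
T_GS = -(D+L)⁻¹U: row 0 first, T[0,3] = -(-3.4)/(3.8) = +0.8947; later rows by forward substitution.
  T[0,:] = [+0.0000  -0.1842  -0.9211  +0.8947]
  T[1,:] = [+0.0000  -0.1730  -0.4107  +0.2041]
  T[2,:] = [+0.0000  +0.2435  +0.8199  +0.0407]
  T[3,:] = [+0.0000  +0.2563  +1.4032  -1.5105]
|λ(T)| sorted: 1.5512, 0.7679, 0.0803, 0.0000.
spectral radius ρ = 1.5512; 1.5512 > 1: divergent.

no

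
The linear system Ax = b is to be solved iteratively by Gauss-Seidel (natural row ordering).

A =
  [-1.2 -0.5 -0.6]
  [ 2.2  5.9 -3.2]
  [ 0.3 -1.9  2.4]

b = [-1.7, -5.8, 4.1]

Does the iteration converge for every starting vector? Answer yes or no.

yes

Write A = D+L+U with D = diag(-1.2, 5.9, 2.4).
Gauss-Seidel: T = -(D+L)⁻¹U, row 0 first, T[0,1] = -(-0.5)/(-1.2) = -0.4167; later rows by forward substitution.
  T[0,:] = [+0.0000, -0.4167, -0.5000]
  T[1,:] = [+0.0000, +0.1554, +0.7288]
  T[2,:] = [+0.0000, +0.1751, +0.6395]
eigenvalue magnitudes: 0.8289, 0.0341, 0.0000.
spectral radius ρ = 0.8289; 0.8289 < 1: convergent.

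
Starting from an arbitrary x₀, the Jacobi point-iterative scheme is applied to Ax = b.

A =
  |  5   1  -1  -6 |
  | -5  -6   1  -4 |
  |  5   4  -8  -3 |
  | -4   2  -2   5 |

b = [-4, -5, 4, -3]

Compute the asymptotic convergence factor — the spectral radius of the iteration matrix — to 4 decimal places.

A = D + L + U where D = diag(5, -6, -8, 5).
Jacobi: T = -D⁻¹(L+U), T[3,0] = -(-4)/(5) = +0.8000; T[3,3] = 0.
  T[0,:] = [+0.0000  -0.2000  +0.2000  +1.2000]
  T[1,:] = [-0.8333  +0.0000  +0.1667  -0.6667]
  T[2,:] = [+0.6250  +0.5000  +0.0000  -0.3750]
  T[3,:] = [+0.8000  -0.4000  +0.4000  +0.0000]
|eigenvalues of T|: 1.2811, 0.8912, 0.8912, 0.3669.
ρ = 1.2811; 1.2811 > 1 ⇒ diverges.

1.2811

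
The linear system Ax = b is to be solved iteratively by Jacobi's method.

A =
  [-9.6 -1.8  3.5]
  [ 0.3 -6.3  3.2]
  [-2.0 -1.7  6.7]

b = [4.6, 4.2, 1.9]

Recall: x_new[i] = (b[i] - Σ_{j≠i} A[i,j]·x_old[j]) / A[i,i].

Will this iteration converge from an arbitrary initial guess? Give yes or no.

Split A = D + L + U, D = diag(-9.6, -6.3, 6.7).
T_J = -D⁻¹(L+U): T[1,2] = -(3.2)/(-6.3) = +0.5079; T[1,1] = 0.
  T[0,:] = [+0.0000  -0.1875  +0.3646]
  T[1,:] = [+0.0476  +0.0000  +0.5079]
  T[2,:] = [+0.2985  +0.2537  +0.0000]
moduli |λ_i(T)| = 0.5240, 0.4131, 0.1110.
ρ = 0.5240; 0.5240 < 1: convergent.

yes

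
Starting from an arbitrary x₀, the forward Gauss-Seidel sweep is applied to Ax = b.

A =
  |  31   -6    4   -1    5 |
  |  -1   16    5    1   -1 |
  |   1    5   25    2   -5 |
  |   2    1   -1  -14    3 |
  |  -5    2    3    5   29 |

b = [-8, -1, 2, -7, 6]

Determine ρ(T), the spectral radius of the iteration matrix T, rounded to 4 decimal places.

0.1726

Write A = D+L+U with D = diag(31, 16, 25, -14, 29).
T_GS = -(D+L)⁻¹U: row 0 first, T[0,4] = -(5)/(31) = -0.1613; later rows by forward substitution.
  T[0,:] = [+0.0000 +0.1935 -0.1290 +0.0323 -0.1613]
  T[1,:] = [+0.0000 +0.0121 -0.3206 -0.0605 +0.0524]
  T[2,:] = [+0.0000 -0.0102 +0.0693 -0.0692 +0.1960]
  T[3,:] = [+0.0000 +0.0292 -0.0463 +0.0052 +0.1810]
  T[4,:] = [+0.0000 +0.0285 +0.0007 +0.0160 -0.0829]
eigenvalue magnitudes: 0.1726, 0.1205, 0.0927, 0.0927, 0.0000.
ρ = 0.1726; 0.1726 < 1: convergent.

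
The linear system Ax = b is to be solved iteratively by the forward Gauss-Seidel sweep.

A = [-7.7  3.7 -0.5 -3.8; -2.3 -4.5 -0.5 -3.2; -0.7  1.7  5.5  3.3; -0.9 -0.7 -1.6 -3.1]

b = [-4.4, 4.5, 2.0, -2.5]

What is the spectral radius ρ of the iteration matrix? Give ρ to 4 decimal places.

Let D = diag(-7.7, -4.5, 5.5, -3.1); L, U the strict triangles.
Gauss-Seidel: T = -(D+L)⁻¹U, row 0 first, T[0,1] = -(3.7)/(-7.7) = +0.4805; later rows by forward substitution.
  T[0,:] = [+0.0000  +0.4805  -0.0649  -0.4935]
  T[1,:] = [+0.0000  -0.2456  -0.0779  -0.4589]
  T[2,:] = [+0.0000  +0.1371  +0.0158  -0.5210]
  T[3,:] = [+0.0000  -0.1548  +0.0283  +0.5158]
|λ(T)| sorted: 0.5575, 0.3231, 0.0516, 0.0000.
ρ = 0.5575; 0.5575 < 1, so it converges for any x₀.

0.5575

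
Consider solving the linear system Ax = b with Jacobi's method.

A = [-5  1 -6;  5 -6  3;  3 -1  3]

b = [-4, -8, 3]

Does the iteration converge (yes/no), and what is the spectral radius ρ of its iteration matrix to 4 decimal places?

Write A = D+L+U with D = diag(-5, -6, 3).
T_J = -D⁻¹(L+U): T[2,1] = -(-1)/(3) = +0.3333; T[2,2] = 0.
  T[0,:] = [+0.0000, +0.2000, -1.2000]
  T[1,:] = [+0.8333, +0.0000, +0.5000]
  T[2,:] = [-1.0000, +0.3333, +0.0000]
moduli |λ_i(T)| = 1.3608, 1.0605, 0.3003.
ρ = 1.3608; 1.3608 > 1 ⇒ diverges.

no, ρ = 1.3608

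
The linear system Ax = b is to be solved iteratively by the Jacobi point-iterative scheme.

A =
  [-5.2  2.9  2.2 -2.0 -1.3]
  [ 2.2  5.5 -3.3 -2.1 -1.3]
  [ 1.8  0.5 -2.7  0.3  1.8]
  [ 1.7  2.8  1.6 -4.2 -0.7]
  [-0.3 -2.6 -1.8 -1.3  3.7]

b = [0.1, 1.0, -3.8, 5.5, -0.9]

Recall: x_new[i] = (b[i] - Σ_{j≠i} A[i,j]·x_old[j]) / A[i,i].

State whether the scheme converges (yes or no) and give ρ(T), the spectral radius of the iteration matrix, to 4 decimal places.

no, ρ = 1.1977

A = D + L + U where D = diag(-5.2, 5.5, -2.7, -4.2, 3.7).
T_J = -D⁻¹(L+U): T[2,4] = -(1.8)/(-2.7) = +0.6667; T[2,2] = 0.
  T[0,:] = [+0.0000  +0.5577  +0.4231  -0.3846  -0.2500]
  T[1,:] = [-0.4000  +0.0000  +0.6000  +0.3818  +0.2364]
  T[2,:] = [+0.6667  +0.1852  +0.0000  +0.1111  +0.6667]
  T[3,:] = [+0.4048  +0.6667  +0.3810  +0.0000  -0.1667]
  T[4,:] = [+0.0811  +0.7027  +0.4865  +0.3514  +0.0000]
|roots of det(T-λI)|: 1.1977, 0.7983, 0.7983, 0.2834, 0.2834.
ρ = 1.1977; 1.1977 > 1: divergent.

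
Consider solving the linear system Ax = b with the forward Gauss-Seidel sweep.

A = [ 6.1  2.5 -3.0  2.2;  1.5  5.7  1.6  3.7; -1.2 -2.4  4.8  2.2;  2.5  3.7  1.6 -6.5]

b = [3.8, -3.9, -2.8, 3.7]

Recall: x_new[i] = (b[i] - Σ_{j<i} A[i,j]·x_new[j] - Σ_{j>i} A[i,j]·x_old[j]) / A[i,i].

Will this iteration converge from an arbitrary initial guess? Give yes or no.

yes

Write A = D+L+U with D = diag(6.1, 5.7, 4.8, -6.5).
GS T = -(D+L)⁻¹U: row 0 first, T[0,3] = -(2.2)/(6.1) = -0.3607; later rows by forward substitution.
  T[0,:] = [+0.0000  -0.4098  +0.4918  -0.3607]
  T[1,:] = [+0.0000  +0.1079  -0.4101  -0.5542]
  T[2,:] = [+0.0000  -0.0485  -0.0821  -0.8256]
  T[3,:] = [+0.0000  -0.1082  -0.0645  -0.6574]
|λ(T)| sorted: 0.8474, 0.1547, 0.1547, 0.0000.
spectral radius ρ = 0.8474; 0.8474 < 1: convergent.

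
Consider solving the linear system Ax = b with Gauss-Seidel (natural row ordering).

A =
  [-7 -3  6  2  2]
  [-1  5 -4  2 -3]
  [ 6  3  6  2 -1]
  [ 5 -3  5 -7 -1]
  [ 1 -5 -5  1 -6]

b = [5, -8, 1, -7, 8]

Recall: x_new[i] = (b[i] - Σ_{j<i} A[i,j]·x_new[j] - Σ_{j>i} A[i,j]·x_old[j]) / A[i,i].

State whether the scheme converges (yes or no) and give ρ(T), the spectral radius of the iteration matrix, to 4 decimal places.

no, ρ = 1.3948

Let D = diag(-7, 5, 6, -7, -6); L, U the strict triangles.
GS T = -(D+L)⁻¹U: row 0 first, T[0,4] = -(2)/(-7) = +0.2857; later rows by forward substitution.
  T[0,:] = [+0.0000 -0.4286 +0.8571 +0.2857 +0.2857]
  T[1,:] = [+0.0000 -0.0857 +0.9714 -0.3429 +0.6571]
  T[2,:] = [+0.0000 +0.4714 -1.3429 -0.4476 -0.4476]
  T[3,:] = [+0.0000 +0.0673 -0.7633 +0.0313 -0.5401]
  T[4,:] = [+0.0000 -0.3816 +0.3252 +0.7116 -0.2170]
moduli |λ_i(T)| = 1.3948, 0.2569, 0.2569, 0.0296, 0.0000.
ρ = 1.3948; 1.3948 > 1, so it fails to converge.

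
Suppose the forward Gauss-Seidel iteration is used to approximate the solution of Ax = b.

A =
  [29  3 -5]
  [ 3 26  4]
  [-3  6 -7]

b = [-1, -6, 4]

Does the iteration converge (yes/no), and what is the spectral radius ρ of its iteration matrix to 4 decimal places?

yes, ρ = 0.1710

Diagonal D = diag(29, 26, -7); L, U strict lower/upper.
GS T = -(D+L)⁻¹U: row 0 first, T[0,1] = -(3)/(29) = -0.1034; later rows by forward substitution.
  T[0,:] = [+0.0000  -0.1034  +0.1724]
  T[1,:] = [+0.0000  +0.0119  -0.1737]
  T[2,:] = [+0.0000  +0.0546  -0.2228]
|roots of det(T-λI)|: 0.1710, 0.0399, 0.0000.
ρ = 0.1710; 0.1710 < 1, so it converges for any x₀.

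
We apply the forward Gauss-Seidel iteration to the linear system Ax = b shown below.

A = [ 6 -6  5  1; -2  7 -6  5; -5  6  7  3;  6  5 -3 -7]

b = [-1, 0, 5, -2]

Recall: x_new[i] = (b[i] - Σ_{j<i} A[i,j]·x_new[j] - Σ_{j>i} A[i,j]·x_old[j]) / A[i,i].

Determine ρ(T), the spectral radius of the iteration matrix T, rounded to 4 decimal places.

A = D + L + U where D = diag(6, 7, 7, -7).
Gauss-Seidel: T = -(D+L)⁻¹U, row 0 first, T[0,3] = -(1)/(6) = -0.1667; later rows by forward substitution.
  T[0,:] = [+0.0000, +1.0000, -0.8333, -0.1667]
  T[1,:] = [+0.0000, +0.2857, +0.6190, -0.7619]
  T[2,:] = [+0.0000, +0.4694, -1.1259, +0.1054]
  T[3,:] = [+0.0000, +0.8601, +0.2104, -0.7323]
|λ(T)| sorted: 1.2665, 0.4986, 0.4986, 0.0000.
spectral radius ρ = 1.2665; 1.2665 > 1: divergent.

1.2665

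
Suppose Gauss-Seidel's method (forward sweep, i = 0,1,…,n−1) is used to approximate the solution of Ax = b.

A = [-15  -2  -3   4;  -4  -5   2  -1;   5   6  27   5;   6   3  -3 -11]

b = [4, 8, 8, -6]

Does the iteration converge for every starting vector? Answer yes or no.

yes

Split A = D + L + U, D = diag(-15, -5, 27, -11).
T_GS = -(D+L)⁻¹U: row 0 first, T[0,3] = -(4)/(-15) = +0.2667; later rows by forward substitution.
  T[0,:] = [+0.0000  -0.1333  -0.2000  +0.2667]
  T[1,:] = [+0.0000  +0.1067  +0.5600  -0.4133]
  T[2,:] = [+0.0000  +0.0010  -0.0874  -0.1427]
  T[3,:] = [+0.0000  -0.0439  +0.0675  +0.0716]
eigenvalue magnitudes: 0.2476, 0.1475, 0.1475, 0.0000.
ρ(T) = max|λ| = 0.2476; 0.2476 < 1: convergent.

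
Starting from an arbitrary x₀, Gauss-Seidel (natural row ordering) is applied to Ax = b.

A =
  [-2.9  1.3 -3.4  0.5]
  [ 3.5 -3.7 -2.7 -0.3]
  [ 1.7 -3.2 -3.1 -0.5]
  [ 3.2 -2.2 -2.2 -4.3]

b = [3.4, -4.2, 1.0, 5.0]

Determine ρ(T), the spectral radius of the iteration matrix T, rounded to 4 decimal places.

1.6447

Split A = D + L + U, D = diag(-2.9, -3.7, -3.1, -4.3).
T_GS = -(D+L)⁻¹U: row 0 first, T[0,3] = -(0.5)/(-2.9) = +0.1724; later rows by forward substitution.
  T[0,:] = [+0.0000  +0.4483  -1.1724  +0.1724]
  T[1,:] = [+0.0000  +0.4240  -1.8388  +0.0820]
  T[2,:] = [+0.0000  -0.1919  +1.2551  -0.1514]
  T[3,:] = [+0.0000  +0.2148  -0.5739  +0.1638]
moduli |λ_i(T)| = 1.6447, 0.1545, 0.1545, 0.0000.
spectral radius ρ = 1.6447; 1.6447 > 1: divergent.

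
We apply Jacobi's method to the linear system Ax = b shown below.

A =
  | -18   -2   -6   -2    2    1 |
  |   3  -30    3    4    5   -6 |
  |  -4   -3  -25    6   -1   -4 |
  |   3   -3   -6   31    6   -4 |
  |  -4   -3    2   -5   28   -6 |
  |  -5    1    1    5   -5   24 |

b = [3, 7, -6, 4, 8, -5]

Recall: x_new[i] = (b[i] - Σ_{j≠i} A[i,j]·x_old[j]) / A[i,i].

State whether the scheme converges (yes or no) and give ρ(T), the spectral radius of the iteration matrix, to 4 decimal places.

yes, ρ = 0.5013

Diagonal D = diag(-18, -30, -25, 31, 28, 24); L, U strict lower/upper.
Jacobi T = -D⁻¹(L+U): T[1,2] = -(3)/(-30) = +0.1000; T[1,1] = 0.
  T[0,:] = [+0.0000, -0.1111, -0.3333, -0.1111, +0.1111, +0.0556]
  T[1,:] = [+0.1000, +0.0000, +0.1000, +0.1333, +0.1667, -0.2000]
  T[2,:] = [-0.1600, -0.1200, +0.0000, +0.2400, -0.0400, -0.1600]
  T[3,:] = [-0.0968, +0.0968, +0.1935, +0.0000, -0.1935, +0.1290]
  T[4,:] = [+0.1429, +0.1071, -0.0714, +0.1786, +0.0000, +0.2143]
  T[5,:] = [+0.2083, -0.0417, -0.0417, -0.2083, +0.2083, +0.0000]
moduli |λ_i(T)| = 0.5013, 0.3739, 0.3739, 0.0871, 0.0871, 0.0756.
spectral radius ρ = 0.5013; 0.5013 < 1: convergent.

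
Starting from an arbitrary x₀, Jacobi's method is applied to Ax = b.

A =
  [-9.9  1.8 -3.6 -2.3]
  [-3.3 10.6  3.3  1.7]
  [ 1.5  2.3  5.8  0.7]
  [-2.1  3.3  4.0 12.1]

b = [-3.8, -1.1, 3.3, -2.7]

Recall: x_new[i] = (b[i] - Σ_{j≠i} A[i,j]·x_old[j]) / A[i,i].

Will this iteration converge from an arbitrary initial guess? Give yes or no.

A = D + L + U where D = diag(-9.9, 10.6, 5.8, 12.1).
Jacobi T = -D⁻¹(L+U): T[1,2] = -(3.3)/(10.6) = -0.3113; T[1,1] = 0.
  T[0,:] = [+0.0000 +0.1818 -0.3636 -0.2323]
  T[1,:] = [+0.3113 +0.0000 -0.3113 -0.1604]
  T[2,:] = [-0.2586 -0.3966 +0.0000 -0.1207]
  T[3,:] = [+0.1736 -0.2727 -0.3306 +0.0000]
|λ(T)| sorted: 0.5707, 0.3793, 0.3793, 0.1805.
ρ(T) = max|λ| = 0.5707; 0.5707 < 1: convergent.

yes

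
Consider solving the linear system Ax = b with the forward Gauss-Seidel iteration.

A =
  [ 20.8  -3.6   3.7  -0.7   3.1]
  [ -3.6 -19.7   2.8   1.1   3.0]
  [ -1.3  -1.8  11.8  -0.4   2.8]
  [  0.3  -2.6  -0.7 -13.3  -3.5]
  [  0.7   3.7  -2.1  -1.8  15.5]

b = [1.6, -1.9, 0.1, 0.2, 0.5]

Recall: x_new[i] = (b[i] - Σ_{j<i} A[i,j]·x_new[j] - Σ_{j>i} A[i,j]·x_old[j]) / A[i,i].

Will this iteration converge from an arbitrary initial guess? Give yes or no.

yes

Write A = D+L+U with D = diag(20.8, -19.7, 11.8, -13.3, 15.5).
Gauss-Seidel: T = -(D+L)⁻¹U, row 0 first, T[0,1] = -(-3.6)/(20.8) = +0.1731; later rows by forward substitution.
  T[0,:] = [+0.0000  +0.1731  -0.1779  +0.0337  -0.1490]
  T[1,:] = [+0.0000  -0.0316  +0.1746  +0.0497  +0.1795]
  T[2,:] = [+0.0000  +0.0142  +0.0070  +0.0452  -0.2263]
  T[3,:] = [+0.0000  +0.0093  -0.0385  -0.0113  -0.2897]
  T[4,:] = [+0.0000  +0.0027  -0.0372  -0.0086  -0.1004]
|λ(T)| sorted: 0.1664, 0.0848, 0.0340, 0.0207, 0.0000.
ρ = 0.1664; 0.1664 < 1, so it converges for any x₀.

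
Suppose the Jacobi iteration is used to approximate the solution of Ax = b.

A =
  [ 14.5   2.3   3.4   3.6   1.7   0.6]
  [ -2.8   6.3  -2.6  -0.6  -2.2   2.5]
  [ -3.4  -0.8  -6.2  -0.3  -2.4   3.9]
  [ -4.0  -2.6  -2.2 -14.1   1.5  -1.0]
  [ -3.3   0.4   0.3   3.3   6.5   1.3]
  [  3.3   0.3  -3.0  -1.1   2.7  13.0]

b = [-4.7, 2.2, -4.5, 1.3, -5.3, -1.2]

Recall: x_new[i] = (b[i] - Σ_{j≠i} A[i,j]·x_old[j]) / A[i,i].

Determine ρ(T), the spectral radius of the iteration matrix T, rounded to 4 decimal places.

0.6124

A = D + L + U where D = diag(14.5, 6.3, -6.2, -14.1, 6.5, 13).
Jacobi: T = -D⁻¹(L+U), T[1,3] = -(-0.6)/(6.3) = +0.0952; T[1,1] = 0.
  T[0,:] = [+0.0000 -0.1586 -0.2345 -0.2483 -0.1172 -0.0414]
  T[1,:] = [+0.4444 +0.0000 +0.4127 +0.0952 +0.3492 -0.3968]
  T[2,:] = [-0.5484 -0.1290 +0.0000 -0.0484 -0.3871 +0.6290]
  T[3,:] = [-0.2837 -0.1844 -0.1560 +0.0000 +0.1064 -0.0709]
  T[4,:] = [+0.5077 -0.0615 -0.0462 -0.5077 +0.0000 -0.2000]
  T[5,:] = [-0.2538 -0.0231 +0.2308 +0.0846 -0.2077 +0.0000]
|λ(T)| sorted: 0.6124, 0.3923, 0.3923, 0.2751, 0.2577, 0.2577.
ρ = 0.6124; 0.6124 < 1: convergent.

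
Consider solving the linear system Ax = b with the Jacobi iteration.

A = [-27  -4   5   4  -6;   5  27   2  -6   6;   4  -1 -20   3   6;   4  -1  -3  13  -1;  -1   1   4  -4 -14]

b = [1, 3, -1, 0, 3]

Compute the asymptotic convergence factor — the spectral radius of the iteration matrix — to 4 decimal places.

Write A = D+L+U with D = diag(-27, 27, -20, 13, -14).
Jacobi T = -D⁻¹(L+U): T[4,0] = -(-1)/(-14) = -0.0714; T[4,4] = 0.
  T[0,:] = [+0.0000, -0.1481, +0.1852, +0.1481, -0.2222]
  T[1,:] = [-0.1852, +0.0000, -0.0741, +0.2222, -0.2222]
  T[2,:] = [+0.2000, -0.0500, +0.0000, +0.1500, +0.3000]
  T[3,:] = [-0.3077, +0.0769, +0.2308, +0.0000, +0.0769]
  T[4,:] = [-0.0714, +0.0714, +0.2857, -0.2857, +0.0000]
eigenvalue magnitudes: 0.5145, 0.3298, 0.2393, 0.2393, 0.0885.
ρ(T) = max|λ| = 0.5145; 0.5145 < 1, so it converges for any x₀.

0.5145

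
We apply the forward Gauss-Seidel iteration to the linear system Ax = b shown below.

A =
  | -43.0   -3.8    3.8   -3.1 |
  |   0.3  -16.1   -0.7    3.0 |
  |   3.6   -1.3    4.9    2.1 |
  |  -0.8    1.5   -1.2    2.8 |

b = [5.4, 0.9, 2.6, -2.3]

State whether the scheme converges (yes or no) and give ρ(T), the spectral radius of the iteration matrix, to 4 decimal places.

A = D + L + U where D = diag(-43, -16.1, 4.9, 2.8).
T_GS = -(D+L)⁻¹U: row 0 first, T[0,3] = -(-3.1)/(-43) = -0.0721; later rows by forward substitution.
  T[0,:] = [+0.0000  -0.0884  +0.0884  -0.0721]
  T[1,:] = [+0.0000  -0.0016  -0.0418  +0.1850]
  T[2,:] = [+0.0000  +0.0645  -0.0760  -0.3265]
  T[3,:] = [+0.0000  +0.0033  +0.0151  -0.2596]
eigenvalue magnitudes: 0.2254, 0.0882, 0.0237, 0.0000.
ρ(T) = max|λ| = 0.2254; 0.2254 < 1, so it converges for any x₀.

yes, ρ = 0.2254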